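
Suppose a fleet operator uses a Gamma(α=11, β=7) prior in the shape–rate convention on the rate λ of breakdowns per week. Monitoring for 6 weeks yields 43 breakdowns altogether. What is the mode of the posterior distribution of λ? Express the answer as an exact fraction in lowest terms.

53/13

Total count 43 over total exposure 6 weeks.
By Gamma–Poisson conjugacy, the posterior is Gamma(α + Σx, β + Σt) = Gamma(11 + 43, 7 + 6) = Gamma(54, 13).
Posterior mode = (α'−1)/β' = 53/13.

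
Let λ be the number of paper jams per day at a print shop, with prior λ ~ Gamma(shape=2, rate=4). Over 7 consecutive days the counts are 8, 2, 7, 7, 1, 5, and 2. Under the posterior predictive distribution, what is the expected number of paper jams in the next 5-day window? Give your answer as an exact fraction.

170/11

Total count: 8 + 2 + 7 + 7 + 1 + 5 + 2 = 32.
Total exposure: 7 days.
Conjugate update: add total count to the shape and total exposure to the rate, giving Gamma(34, 11).
Predictive mean over a 5-day window = T·E[λ|data] = 5·34/11 = 170/11.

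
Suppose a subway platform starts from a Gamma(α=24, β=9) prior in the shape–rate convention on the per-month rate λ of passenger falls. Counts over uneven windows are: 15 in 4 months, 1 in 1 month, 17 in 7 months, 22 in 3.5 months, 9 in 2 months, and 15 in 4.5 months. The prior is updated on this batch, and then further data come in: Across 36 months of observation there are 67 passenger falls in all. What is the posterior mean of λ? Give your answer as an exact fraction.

Total count: 15 + 1 + 17 + 22 + 9 + 15 = 79.
Total exposure: 4 + 1 + 7 + 3.5 + 2 + 4.5 = 22 months.
After the first batch: Gamma(24 + 79, 9 + 22) = Gamma(103, 31).
Total count 67 over total exposure 36 months.
After the second batch: Gamma(103 + 67, 31 + 36) = Gamma(170, 67).
Posterior mean = α'/β' = 170/67.

170/67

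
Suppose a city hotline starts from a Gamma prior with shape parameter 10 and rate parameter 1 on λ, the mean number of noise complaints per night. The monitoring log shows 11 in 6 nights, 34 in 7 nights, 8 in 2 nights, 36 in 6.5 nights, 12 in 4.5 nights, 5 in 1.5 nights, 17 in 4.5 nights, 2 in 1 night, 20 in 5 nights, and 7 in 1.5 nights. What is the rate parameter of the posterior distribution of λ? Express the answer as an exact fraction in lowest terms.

81/2

Total count: 11 + 34 + 8 + 36 + 12 + 5 + 17 + 2 + 20 + 7 = 152.
Total exposure: 6 + 7 + 2 + 6.5 + 4.5 + 1.5 + 4.5 + 1 + 5 + 1.5 = 39.5 nights.
Posterior: α' = 10 + 152 = 162, β' = 1 + 39.5 = 81/2.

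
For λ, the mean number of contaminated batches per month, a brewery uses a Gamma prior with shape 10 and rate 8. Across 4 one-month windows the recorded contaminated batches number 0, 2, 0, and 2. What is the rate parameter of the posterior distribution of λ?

Total count: 0 + 2 + 0 + 2 = 4.
Total exposure: 4 months.
The Gamma prior is conjugate for the Poisson rate, so λ | data ~ Gamma(10+4, 8+4) = Gamma(14, 12).

12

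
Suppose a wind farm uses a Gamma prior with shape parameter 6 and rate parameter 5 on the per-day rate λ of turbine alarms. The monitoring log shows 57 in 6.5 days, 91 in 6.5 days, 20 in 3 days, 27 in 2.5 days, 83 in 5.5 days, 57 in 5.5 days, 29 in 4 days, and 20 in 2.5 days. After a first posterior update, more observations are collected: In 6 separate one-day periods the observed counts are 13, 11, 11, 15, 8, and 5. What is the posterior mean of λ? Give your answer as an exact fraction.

453/47

Total count: 57 + 91 + 20 + 27 + 83 + 57 + 29 + 20 = 384.
Total exposure: 6.5 + 6.5 + 3 + 2.5 + 5.5 + 5.5 + 4 + 2.5 = 36 days.
After the first batch: Gamma(6 + 384, 5 + 36) = Gamma(390, 41).
Total count: 13 + 11 + 11 + 15 + 8 + 5 = 63.
Total exposure: 6 days.
After the second batch: Gamma(390 + 63, 41 + 6) = Gamma(453, 47).
Posterior mean = α'/β' = 453/47.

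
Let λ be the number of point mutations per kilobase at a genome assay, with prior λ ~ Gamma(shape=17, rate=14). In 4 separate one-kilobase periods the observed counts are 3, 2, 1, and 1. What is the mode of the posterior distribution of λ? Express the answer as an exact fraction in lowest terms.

23/18

Total count: 3 + 2 + 1 + 1 = 7.
Total exposure: 4 kilobases.
Gamma(α, β) with Poisson data over total exposure Σt gives posterior Gamma(α+Σx, β+Σt) = Gamma(24, 18).
Posterior mode = (α'−1)/β' = 23/18.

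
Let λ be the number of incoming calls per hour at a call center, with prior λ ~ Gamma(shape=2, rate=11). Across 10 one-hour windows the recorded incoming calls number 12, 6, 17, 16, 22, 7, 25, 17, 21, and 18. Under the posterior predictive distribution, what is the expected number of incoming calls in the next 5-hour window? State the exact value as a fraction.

Total count: 12 + 6 + 17 + 16 + 22 + 7 + 25 + 17 + 21 + 18 = 161.
Total exposure: 10 hours.
By Gamma–Poisson conjugacy, the posterior is Gamma(α + Σx, β + Σt) = Gamma(2 + 161, 11 + 10) = Gamma(163, 21).
Predictive mean over a 5-hour window = T·E[λ|data] = 5·163/21 = 815/21.

815/21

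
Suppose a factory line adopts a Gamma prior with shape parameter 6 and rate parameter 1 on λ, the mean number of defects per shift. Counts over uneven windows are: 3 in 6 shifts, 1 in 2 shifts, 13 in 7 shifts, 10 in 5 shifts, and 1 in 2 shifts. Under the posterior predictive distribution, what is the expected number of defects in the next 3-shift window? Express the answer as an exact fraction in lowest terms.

102/23

Total count: 3 + 1 + 13 + 10 + 1 = 28.
Total exposure: 6 + 2 + 7 + 5 + 2 = 22 shifts.
By Gamma–Poisson conjugacy, the posterior is Gamma(α + Σx, β + Σt) = Gamma(6 + 28, 1 + 22) = Gamma(34, 23).
Predictive mean over a 3-shift window = T·E[λ|data] = 3·34/23 = 102/23.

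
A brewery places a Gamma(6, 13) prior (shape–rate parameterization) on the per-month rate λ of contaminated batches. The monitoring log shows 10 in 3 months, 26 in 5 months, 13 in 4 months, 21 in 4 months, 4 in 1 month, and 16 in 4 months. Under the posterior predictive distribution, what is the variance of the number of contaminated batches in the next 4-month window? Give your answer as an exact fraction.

3648/289

Total count: 10 + 26 + 13 + 21 + 4 + 16 = 90.
Total exposure: 3 + 5 + 4 + 4 + 1 + 4 = 21 months.
Gamma(α, β) with Poisson data over total exposure Σt gives posterior Gamma(α+Σx, β+Σt) = Gamma(96, 34).
The posterior predictive for a window of length T is Negative Binomial with variance T·α'·(β'+T)/β'² = 4·96·38/1156 = 3648/289.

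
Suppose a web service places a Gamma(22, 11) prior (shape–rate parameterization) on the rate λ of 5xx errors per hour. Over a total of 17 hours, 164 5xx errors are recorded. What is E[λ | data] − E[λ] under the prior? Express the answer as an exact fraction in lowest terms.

Total count 164 over total exposure 17 hours.
Gamma(α, β) with Poisson data over total exposure Σt gives posterior Gamma(α+Σx, β+Σt) = Gamma(186, 28).
Posterior mean = 186/28 = 93/14; prior mean = 22/11 = 2. Difference = 93/14 − 2 = 65/14.

65/14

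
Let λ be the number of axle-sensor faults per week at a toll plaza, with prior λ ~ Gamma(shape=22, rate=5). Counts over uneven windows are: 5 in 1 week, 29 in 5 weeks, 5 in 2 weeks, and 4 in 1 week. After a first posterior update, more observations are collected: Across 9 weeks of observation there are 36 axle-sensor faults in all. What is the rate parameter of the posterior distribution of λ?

Total count: 5 + 29 + 5 + 4 = 43.
Total exposure: 1 + 5 + 2 + 1 = 9 weeks.
After the first batch: Gamma(22 + 43, 5 + 9) = Gamma(65, 14).
Total count 36 over total exposure 9 weeks.
After the second batch: Gamma(65 + 36, 14 + 9) = Gamma(101, 23).

23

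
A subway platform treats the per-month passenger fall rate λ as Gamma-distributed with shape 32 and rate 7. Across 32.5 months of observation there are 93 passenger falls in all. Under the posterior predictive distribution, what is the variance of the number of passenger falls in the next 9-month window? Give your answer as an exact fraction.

218250/6241

Total count 93 over total exposure 32.5 months.
The Gamma prior is conjugate for the Poisson rate, so λ | data ~ Gamma(32+93, 7+32.5) = Gamma(125, 79/2).
The posterior predictive for a window of length T is Negative Binomial with variance T·α'·(β'+T)/β'² = 9·125·(97/2)/(6241/4) = 218250/6241.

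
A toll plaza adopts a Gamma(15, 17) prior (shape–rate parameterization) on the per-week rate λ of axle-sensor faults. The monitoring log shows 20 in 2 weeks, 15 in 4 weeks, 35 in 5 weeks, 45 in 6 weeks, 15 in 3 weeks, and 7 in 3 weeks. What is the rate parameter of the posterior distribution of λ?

Total count: 20 + 15 + 35 + 45 + 15 + 7 = 137.
Total exposure: 2 + 4 + 5 + 6 + 3 + 3 = 23 weeks.
The Gamma prior is conjugate for the Poisson rate, so λ | data ~ Gamma(15+137, 17+23) = Gamma(152, 40).

40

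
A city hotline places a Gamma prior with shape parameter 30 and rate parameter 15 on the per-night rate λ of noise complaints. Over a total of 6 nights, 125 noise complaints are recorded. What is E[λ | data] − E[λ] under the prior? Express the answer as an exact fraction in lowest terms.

113/21

Total count 125 over total exposure 6 nights.
Conjugate update: add total count to the shape and total exposure to the rate, giving Gamma(155, 21).
Posterior mean = 155/21 = 155/21; prior mean = 30/15 = 2. Difference = 155/21 − 2 = 113/21.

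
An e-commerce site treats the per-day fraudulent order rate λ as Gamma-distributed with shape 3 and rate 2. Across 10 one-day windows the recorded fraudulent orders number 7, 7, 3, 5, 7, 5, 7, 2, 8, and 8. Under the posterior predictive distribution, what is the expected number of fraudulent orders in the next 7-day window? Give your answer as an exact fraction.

217/6

Total count: 7 + 7 + 3 + 5 + 7 + 5 + 7 + 2 + 8 + 8 = 59.
Total exposure: 10 days.
The Gamma prior is conjugate for the Poisson rate, so λ | data ~ Gamma(3+59, 2+10) = Gamma(62, 12).
Predictive mean over a 7-day window = T·E[λ|data] = 7·62/12 = 217/6.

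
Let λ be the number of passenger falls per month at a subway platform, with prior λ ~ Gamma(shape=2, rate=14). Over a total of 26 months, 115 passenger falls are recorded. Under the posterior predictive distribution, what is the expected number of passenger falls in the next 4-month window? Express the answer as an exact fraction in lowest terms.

Total count 115 over total exposure 26 months.
Posterior: α' = 2 + 115 = 117, β' = 14 + 26 = 40.
Predictive mean over a 4-month window = T·E[λ|data] = 4·117/40 = 117/10.

117/10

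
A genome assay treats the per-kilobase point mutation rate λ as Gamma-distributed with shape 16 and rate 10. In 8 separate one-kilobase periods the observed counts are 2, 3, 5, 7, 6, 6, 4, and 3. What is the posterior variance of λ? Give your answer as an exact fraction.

13/81

Total count: 2 + 3 + 5 + 7 + 6 + 6 + 4 + 3 = 36.
Total exposure: 8 kilobases.
By Gamma–Poisson conjugacy, the posterior is Gamma(α + Σx, β + Σt) = Gamma(16 + 36, 10 + 8) = Gamma(52, 18).
Posterior variance = α'/β'² = 52/324 = 13/81.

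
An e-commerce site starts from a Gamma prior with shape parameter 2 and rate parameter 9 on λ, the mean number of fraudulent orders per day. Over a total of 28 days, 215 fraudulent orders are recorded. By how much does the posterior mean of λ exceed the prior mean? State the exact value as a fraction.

Total count 215 over total exposure 28 days.
By Gamma–Poisson conjugacy, the posterior is Gamma(α + Σx, β + Σt) = Gamma(2 + 215, 9 + 28) = Gamma(217, 37).
Posterior mean = 217/37 = 217/37; prior mean = 2/9 = 2/9. Difference = 217/37 − 2/9 = 1879/333.

1879/333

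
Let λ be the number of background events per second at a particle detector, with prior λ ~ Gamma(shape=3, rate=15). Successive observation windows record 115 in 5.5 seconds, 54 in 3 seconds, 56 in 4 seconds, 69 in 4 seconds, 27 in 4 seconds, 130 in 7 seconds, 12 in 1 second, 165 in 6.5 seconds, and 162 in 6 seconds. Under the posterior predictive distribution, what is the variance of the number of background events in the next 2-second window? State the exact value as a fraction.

22997/784

Total count: 115 + 54 + 56 + 69 + 27 + 130 + 12 + 165 + 162 = 790.
Total exposure: 5.5 + 3 + 4 + 4 + 4 + 7 + 1 + 6.5 + 6 = 41 seconds.
Gamma(α, β) with Poisson data over total exposure Σt gives posterior Gamma(α+Σx, β+Σt) = Gamma(793, 56).
The posterior predictive for a window of length T is Negative Binomial with variance T·α'·(β'+T)/β'² = 2·793·58/3136 = 22997/784.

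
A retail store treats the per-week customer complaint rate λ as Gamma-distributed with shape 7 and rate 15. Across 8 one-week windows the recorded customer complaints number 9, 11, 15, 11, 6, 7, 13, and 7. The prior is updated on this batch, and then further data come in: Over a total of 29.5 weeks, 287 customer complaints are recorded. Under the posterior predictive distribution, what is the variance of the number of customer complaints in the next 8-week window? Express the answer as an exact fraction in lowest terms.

Total count: 9 + 11 + 15 + 11 + 6 + 7 + 13 + 7 = 79.
Total exposure: 8 weeks.
After the first batch: Gamma(7 + 79, 15 + 8) = Gamma(86, 23).
Total count 287 over total exposure 29.5 weeks.
After the second batch: Gamma(86 + 287, 23 + 29.5) = Gamma(373, 105/2).
The posterior predictive for a window of length T is Negative Binomial with variance T·α'·(β'+T)/β'² = 8·373·(121/2)/(11025/4) = 722128/11025.

722128/11025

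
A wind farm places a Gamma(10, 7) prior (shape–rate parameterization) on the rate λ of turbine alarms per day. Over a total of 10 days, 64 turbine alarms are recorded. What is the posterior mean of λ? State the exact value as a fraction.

Total count 64 over total exposure 10 days.
The Gamma prior is conjugate for the Poisson rate, so λ | data ~ Gamma(10+64, 7+10) = Gamma(74, 17).
Posterior mean = α'/β' = 74/17.

74/17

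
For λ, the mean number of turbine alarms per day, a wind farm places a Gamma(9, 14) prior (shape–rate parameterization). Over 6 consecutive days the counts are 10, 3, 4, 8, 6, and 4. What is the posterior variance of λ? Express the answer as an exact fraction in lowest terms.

Total count: 10 + 3 + 4 + 8 + 6 + 4 = 35.
Total exposure: 6 days.
Conjugate update: add total count to the shape and total exposure to the rate, giving Gamma(44, 20).
Posterior variance = α'/β'² = 44/400 = 11/100.

11/100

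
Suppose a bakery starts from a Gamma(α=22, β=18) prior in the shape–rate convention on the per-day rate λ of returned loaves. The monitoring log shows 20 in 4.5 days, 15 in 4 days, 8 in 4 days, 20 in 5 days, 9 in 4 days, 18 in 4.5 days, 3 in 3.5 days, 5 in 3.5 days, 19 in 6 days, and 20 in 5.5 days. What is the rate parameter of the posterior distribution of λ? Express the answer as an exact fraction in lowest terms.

Total count: 20 + 15 + 8 + 20 + 9 + 18 + 3 + 5 + 19 + 20 = 137.
Total exposure: 4.5 + 4 + 4 + 5 + 4 + 4.5 + 3.5 + 3.5 + 6 + 5.5 = 44.5 days.
The Gamma prior is conjugate for the Poisson rate, so λ | data ~ Gamma(22+137, 18+44.5) = Gamma(159, 125/2).

125/2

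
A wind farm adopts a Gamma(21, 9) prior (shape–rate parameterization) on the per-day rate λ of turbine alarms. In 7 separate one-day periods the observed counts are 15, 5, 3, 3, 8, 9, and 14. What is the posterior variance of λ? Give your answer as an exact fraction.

Total count: 15 + 5 + 3 + 3 + 8 + 9 + 14 = 57.
Total exposure: 7 days.
Posterior: α' = 21 + 57 = 78, β' = 9 + 7 = 16.
Posterior variance = α'/β'² = 78/256 = 39/128.

39/128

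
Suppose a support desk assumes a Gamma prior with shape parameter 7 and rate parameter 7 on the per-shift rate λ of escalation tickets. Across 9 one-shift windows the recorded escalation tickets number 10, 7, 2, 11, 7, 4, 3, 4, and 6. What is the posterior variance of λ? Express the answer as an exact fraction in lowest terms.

Total count: 10 + 7 + 2 + 11 + 7 + 4 + 3 + 4 + 6 = 54.
Total exposure: 9 shifts.
Posterior: α' = 7 + 54 = 61, β' = 7 + 9 = 16.
Posterior variance = α'/β'² = 61/256.

61/256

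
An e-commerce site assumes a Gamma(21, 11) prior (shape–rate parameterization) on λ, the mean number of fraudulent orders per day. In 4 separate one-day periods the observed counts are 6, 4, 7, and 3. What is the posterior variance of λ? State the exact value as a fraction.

Total count: 6 + 4 + 7 + 3 = 20.
Total exposure: 4 days.
The Gamma prior is conjugate for the Poisson rate, so λ | data ~ Gamma(21+20, 11+4) = Gamma(41, 15).
Posterior variance = α'/β'² = 41/225.

41/225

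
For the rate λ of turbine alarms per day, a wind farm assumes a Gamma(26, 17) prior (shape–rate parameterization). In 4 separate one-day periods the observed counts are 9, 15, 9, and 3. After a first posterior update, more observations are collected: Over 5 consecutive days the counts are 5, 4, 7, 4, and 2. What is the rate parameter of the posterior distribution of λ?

Total count: 9 + 15 + 9 + 3 = 36.
Total exposure: 4 days.
After the first batch: Gamma(26 + 36, 17 + 4) = Gamma(62, 21).
Total count: 5 + 4 + 7 + 4 + 2 = 22.
Total exposure: 5 days.
After the second batch: Gamma(62 + 22, 21 + 5) = Gamma(84, 26).

26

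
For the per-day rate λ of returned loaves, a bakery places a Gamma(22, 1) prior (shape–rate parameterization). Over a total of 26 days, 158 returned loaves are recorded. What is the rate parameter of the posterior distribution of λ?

27

Total count 158 over total exposure 26 days.
Gamma(α, β) with Poisson data over total exposure Σt gives posterior Gamma(α+Σx, β+Σt) = Gamma(180, 27).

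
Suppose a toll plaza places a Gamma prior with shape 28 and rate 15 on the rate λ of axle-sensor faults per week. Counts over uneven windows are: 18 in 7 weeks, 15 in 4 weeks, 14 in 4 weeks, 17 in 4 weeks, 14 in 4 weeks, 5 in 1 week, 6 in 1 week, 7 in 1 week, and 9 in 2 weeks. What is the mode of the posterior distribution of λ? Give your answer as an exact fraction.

Total count: 18 + 15 + 14 + 17 + 14 + 5 + 6 + 7 + 9 = 105.
Total exposure: 7 + 4 + 4 + 4 + 4 + 1 + 1 + 1 + 2 = 28 weeks.
Gamma(α, β) with Poisson data over total exposure Σt gives posterior Gamma(α+Σx, β+Σt) = Gamma(133, 43).
Posterior mode = (α'−1)/β' = 132/43.

132/43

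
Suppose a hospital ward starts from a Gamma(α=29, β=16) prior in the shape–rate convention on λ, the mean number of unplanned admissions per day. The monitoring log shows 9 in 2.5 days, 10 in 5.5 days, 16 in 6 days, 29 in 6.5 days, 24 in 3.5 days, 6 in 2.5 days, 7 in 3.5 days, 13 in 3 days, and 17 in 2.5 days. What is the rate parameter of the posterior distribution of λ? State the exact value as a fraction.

103/2

Total count: 9 + 10 + 16 + 29 + 24 + 6 + 7 + 13 + 17 = 131.
Total exposure: 2.5 + 5.5 + 6 + 6.5 + 3.5 + 2.5 + 3.5 + 3 + 2.5 = 35.5 days.
The Gamma prior is conjugate for the Poisson rate, so λ | data ~ Gamma(29+131, 16+35.5) = Gamma(160, 103/2).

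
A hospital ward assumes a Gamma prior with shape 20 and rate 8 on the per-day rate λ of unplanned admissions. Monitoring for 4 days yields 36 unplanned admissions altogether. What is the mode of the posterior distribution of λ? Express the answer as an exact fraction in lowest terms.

55/12

Total count 36 over total exposure 4 days.
Conjugate update: add total count to the shape and total exposure to the rate, giving Gamma(56, 12).
Posterior mode = (α'−1)/β' = 55/12.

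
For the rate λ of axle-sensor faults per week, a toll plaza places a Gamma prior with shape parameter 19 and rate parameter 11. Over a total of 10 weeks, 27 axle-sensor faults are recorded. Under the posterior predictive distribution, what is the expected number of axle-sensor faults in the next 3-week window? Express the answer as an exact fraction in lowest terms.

46/7

Total count 27 over total exposure 10 weeks.
Gamma(α, β) with Poisson data over total exposure Σt gives posterior Gamma(α+Σx, β+Σt) = Gamma(46, 21).
Predictive mean over a 3-week window = T·E[λ|data] = 3·46/21 = 46/7.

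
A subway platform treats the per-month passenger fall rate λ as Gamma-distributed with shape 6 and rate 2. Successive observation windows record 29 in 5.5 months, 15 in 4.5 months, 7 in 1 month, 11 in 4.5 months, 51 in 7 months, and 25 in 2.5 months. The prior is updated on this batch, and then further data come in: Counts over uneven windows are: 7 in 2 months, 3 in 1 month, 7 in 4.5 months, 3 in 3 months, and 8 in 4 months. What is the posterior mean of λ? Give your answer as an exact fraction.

Total count: 29 + 15 + 7 + 11 + 51 + 25 = 138.
Total exposure: 5.5 + 4.5 + 1 + 4.5 + 7 + 2.5 = 25 months.
After the first batch: Gamma(6 + 138, 2 + 25) = Gamma(144, 27).
Total count: 7 + 3 + 7 + 3 + 8 = 28.
Total exposure: 2 + 1 + 4.5 + 3 + 4 = 14.5 months.
After the second batch: Gamma(144 + 28, 27 + 14.5) = Gamma(172, 83/2).
Posterior mean = α'/β' = 172/(83/2) = 344/83.

344/83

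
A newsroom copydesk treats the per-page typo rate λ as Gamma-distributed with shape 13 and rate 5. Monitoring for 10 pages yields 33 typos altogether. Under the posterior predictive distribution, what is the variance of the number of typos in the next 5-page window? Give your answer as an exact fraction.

184/9

Total count 33 over total exposure 10 pages.
Conjugate update: add total count to the shape and total exposure to the rate, giving Gamma(46, 15).
The posterior predictive for a window of length T is Negative Binomial with variance T·α'·(β'+T)/β'² = 5·46·20/225 = 184/9.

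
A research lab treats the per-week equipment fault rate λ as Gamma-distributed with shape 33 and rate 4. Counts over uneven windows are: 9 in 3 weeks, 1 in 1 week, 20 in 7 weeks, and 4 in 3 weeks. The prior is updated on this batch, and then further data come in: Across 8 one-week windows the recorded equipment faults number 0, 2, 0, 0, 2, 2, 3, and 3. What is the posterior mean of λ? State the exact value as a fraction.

Total count: 9 + 1 + 20 + 4 = 34.
Total exposure: 3 + 1 + 7 + 3 = 14 weeks.
After the first batch: Gamma(33 + 34, 4 + 14) = Gamma(67, 18).
Total count: 0 + 2 + 0 + 0 + 2 + 2 + 3 + 3 = 12.
Total exposure: 8 weeks.
After the second batch: Gamma(67 + 12, 18 + 8) = Gamma(79, 26).
Posterior mean = α'/β' = 79/26.

79/26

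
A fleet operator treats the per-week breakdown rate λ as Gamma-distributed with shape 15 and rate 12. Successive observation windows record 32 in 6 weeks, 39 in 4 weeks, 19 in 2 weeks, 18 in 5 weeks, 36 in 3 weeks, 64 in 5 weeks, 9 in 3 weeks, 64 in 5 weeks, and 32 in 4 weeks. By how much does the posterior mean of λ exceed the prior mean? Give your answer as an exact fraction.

Total count: 32 + 39 + 19 + 18 + 36 + 64 + 9 + 64 + 32 = 313.
Total exposure: 6 + 4 + 2 + 5 + 3 + 5 + 3 + 5 + 4 = 37 weeks.
The Gamma prior is conjugate for the Poisson rate, so λ | data ~ Gamma(15+313, 12+37) = Gamma(328, 49).
Posterior mean = 328/49 = 328/49; prior mean = 15/12 = 5/4. Difference = 328/49 − 5/4 = 1067/196.

1067/196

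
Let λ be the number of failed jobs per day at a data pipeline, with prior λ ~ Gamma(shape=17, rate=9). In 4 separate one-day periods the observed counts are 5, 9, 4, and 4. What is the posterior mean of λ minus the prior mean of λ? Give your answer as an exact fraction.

10/9

Total count: 5 + 9 + 4 + 4 = 22.
Total exposure: 4 days.
The Gamma prior is conjugate for the Poisson rate, so λ | data ~ Gamma(17+22, 9+4) = Gamma(39, 13).
Posterior mean = 39/13 = 3; prior mean = 17/9 = 17/9. Difference = 3 − 17/9 = 10/9.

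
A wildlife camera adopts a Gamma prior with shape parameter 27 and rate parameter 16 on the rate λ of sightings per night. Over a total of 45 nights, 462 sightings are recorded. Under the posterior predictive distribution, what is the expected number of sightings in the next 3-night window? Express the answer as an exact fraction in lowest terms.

Total count 462 over total exposure 45 nights.
The Gamma prior is conjugate for the Poisson rate, so λ | data ~ Gamma(27+462, 16+45) = Gamma(489, 61).
Predictive mean over a 3-night window = T·E[λ|data] = 3·489/61 = 1467/61.

1467/61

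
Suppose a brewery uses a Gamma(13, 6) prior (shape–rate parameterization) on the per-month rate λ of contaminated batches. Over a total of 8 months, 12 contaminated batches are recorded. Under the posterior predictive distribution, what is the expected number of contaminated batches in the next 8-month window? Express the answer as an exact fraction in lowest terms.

100/7

Total count 12 over total exposure 8 months.
Gamma(α, β) with Poisson data over total exposure Σt gives posterior Gamma(α+Σx, β+Σt) = Gamma(25, 14).
Predictive mean over an 8-month window = T·E[λ|data] = 8·25/14 = 100/7.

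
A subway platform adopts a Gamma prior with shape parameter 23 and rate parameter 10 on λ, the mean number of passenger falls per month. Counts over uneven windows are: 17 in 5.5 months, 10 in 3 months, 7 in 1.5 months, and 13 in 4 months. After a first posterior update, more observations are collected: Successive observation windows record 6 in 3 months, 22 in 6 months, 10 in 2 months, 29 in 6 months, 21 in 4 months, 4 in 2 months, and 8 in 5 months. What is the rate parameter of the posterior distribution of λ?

52

Total count: 17 + 10 + 7 + 13 = 47.
Total exposure: 5.5 + 3 + 1.5 + 4 = 14 months.
After the first batch: Gamma(23 + 47, 10 + 14) = Gamma(70, 24).
Total count: 6 + 22 + 10 + 29 + 21 + 4 + 8 = 100.
Total exposure: 3 + 6 + 2 + 6 + 4 + 2 + 5 = 28 months.
After the second batch: Gamma(70 + 100, 24 + 28) = Gamma(170, 52).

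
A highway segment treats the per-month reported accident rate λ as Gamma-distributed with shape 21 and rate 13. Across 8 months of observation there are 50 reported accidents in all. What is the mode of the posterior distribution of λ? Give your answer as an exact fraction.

10/3

Total count 50 over total exposure 8 months.
Posterior: α' = 21 + 50 = 71, β' = 13 + 8 = 21.
Posterior mode = (α'−1)/β' = 70/21 = 10/3.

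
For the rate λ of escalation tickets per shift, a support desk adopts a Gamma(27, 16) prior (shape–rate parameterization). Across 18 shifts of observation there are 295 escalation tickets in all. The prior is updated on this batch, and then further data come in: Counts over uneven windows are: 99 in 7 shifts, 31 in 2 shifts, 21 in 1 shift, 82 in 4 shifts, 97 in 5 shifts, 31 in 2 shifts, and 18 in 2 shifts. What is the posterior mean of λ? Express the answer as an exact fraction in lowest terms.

Total count 295 over total exposure 18 shifts.
After the first batch: Gamma(27 + 295, 16 + 18) = Gamma(322, 34).
Total count: 99 + 31 + 21 + 82 + 97 + 31 + 18 = 379.
Total exposure: 7 + 2 + 1 + 4 + 5 + 2 + 2 = 23 shifts.
After the second batch: Gamma(322 + 379, 34 + 23) = Gamma(701, 57).
Posterior mean = α'/β' = 701/57.

701/57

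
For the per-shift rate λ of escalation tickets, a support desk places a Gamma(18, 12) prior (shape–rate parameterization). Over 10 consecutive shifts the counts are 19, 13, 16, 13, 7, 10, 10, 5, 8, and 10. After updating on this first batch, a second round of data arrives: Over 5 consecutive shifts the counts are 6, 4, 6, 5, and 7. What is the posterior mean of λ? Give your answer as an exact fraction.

157/27

Total count: 19 + 13 + 16 + 13 + 7 + 10 + 10 + 5 + 8 + 10 = 111.
Total exposure: 10 shifts.
After the first batch: Gamma(18 + 111, 12 + 10) = Gamma(129, 22).
Total count: 6 + 4 + 6 + 5 + 7 = 28.
Total exposure: 5 shifts.
After the second batch: Gamma(129 + 28, 22 + 5) = Gamma(157, 27).
Posterior mean = α'/β' = 157/27.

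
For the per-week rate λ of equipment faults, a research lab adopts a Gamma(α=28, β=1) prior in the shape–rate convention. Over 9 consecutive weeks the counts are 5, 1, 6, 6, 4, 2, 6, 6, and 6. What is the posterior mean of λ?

Total count: 5 + 1 + 6 + 6 + 4 + 2 + 6 + 6 + 6 = 42.
Total exposure: 9 weeks.
By Gamma–Poisson conjugacy, the posterior is Gamma(α + Σx, β + Σt) = Gamma(28 + 42, 1 + 9) = Gamma(70, 10).
Posterior mean = α'/β' = 70/10 = 7.

7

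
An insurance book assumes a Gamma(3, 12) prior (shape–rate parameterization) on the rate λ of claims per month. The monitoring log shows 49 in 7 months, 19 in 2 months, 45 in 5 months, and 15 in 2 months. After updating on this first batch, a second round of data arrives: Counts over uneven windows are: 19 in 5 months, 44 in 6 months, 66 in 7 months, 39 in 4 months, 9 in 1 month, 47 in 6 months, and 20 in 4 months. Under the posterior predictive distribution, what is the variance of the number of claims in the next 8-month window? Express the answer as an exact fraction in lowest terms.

Total count: 49 + 19 + 45 + 15 = 128.
Total exposure: 7 + 2 + 5 + 2 = 16 months.
After the first batch: Gamma(3 + 128, 12 + 16) = Gamma(131, 28).
Total count: 19 + 44 + 66 + 39 + 9 + 47 + 20 = 244.
Total exposure: 5 + 6 + 7 + 4 + 1 + 6 + 4 = 33 months.
After the second batch: Gamma(131 + 244, 28 + 33) = Gamma(375, 61).
The posterior predictive for a window of length T is Negative Binomial with variance T·α'·(β'+T)/β'² = 8·375·69/3721 = 207000/3721.

207000/3721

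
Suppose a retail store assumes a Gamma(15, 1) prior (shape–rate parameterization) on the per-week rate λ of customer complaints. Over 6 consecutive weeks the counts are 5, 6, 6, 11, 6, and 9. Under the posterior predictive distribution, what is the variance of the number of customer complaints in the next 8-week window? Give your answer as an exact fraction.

6960/49

Total count: 5 + 6 + 6 + 11 + 6 + 9 = 43.
Total exposure: 6 weeks.
Posterior: α' = 15 + 43 = 58, β' = 1 + 6 = 7.
The posterior predictive for a window of length T is Negative Binomial with variance T·α'·(β'+T)/β'² = 8·58·15/49 = 6960/49.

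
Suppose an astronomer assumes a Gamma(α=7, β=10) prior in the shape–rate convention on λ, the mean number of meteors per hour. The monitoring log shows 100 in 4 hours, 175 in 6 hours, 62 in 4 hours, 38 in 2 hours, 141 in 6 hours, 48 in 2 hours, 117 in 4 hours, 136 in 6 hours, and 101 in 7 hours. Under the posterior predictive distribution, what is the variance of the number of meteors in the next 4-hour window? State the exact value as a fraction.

203500/2601

Total count: 100 + 175 + 62 + 38 + 141 + 48 + 117 + 136 + 101 = 918.
Total exposure: 4 + 6 + 4 + 2 + 6 + 2 + 4 + 6 + 7 = 41 hours.
Gamma(α, β) with Poisson data over total exposure Σt gives posterior Gamma(α+Σx, β+Σt) = Gamma(925, 51).
The posterior predictive for a window of length T is Negative Binomial with variance T·α'·(β'+T)/β'² = 4·925·55/2601 = 203500/2601.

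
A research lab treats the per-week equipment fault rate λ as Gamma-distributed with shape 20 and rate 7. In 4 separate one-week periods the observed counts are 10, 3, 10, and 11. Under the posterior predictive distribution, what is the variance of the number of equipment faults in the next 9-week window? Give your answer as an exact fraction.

9720/121

Total count: 10 + 3 + 10 + 11 = 34.
Total exposure: 4 weeks.
Conjugate update: add total count to the shape and total exposure to the rate, giving Gamma(54, 11).
The posterior predictive for a window of length T is Negative Binomial with variance T·α'·(β'+T)/β'² = 9·54·20/121 = 9720/121.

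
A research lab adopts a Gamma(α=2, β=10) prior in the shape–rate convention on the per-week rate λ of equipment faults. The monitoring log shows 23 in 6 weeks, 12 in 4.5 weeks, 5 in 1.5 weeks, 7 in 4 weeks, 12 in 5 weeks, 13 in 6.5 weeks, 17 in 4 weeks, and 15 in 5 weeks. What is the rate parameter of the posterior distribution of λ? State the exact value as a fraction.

93/2

Total count: 23 + 12 + 5 + 7 + 12 + 13 + 17 + 15 = 104.
Total exposure: 6 + 4.5 + 1.5 + 4 + 5 + 6.5 + 4 + 5 = 36.5 weeks.
Gamma(α, β) with Poisson data over total exposure Σt gives posterior Gamma(α+Σx, β+Σt) = Gamma(106, 93/2).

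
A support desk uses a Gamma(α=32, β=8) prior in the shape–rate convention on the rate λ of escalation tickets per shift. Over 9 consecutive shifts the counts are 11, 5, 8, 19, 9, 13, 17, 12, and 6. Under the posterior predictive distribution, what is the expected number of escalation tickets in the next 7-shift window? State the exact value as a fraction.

924/17

Total count: 11 + 5 + 8 + 19 + 9 + 13 + 17 + 12 + 6 = 100.
Total exposure: 9 shifts.
The Gamma prior is conjugate for the Poisson rate, so λ | data ~ Gamma(32+100, 8+9) = Gamma(132, 17).
Predictive mean over a 7-shift window = T·E[λ|data] = 7·132/17 = 924/17.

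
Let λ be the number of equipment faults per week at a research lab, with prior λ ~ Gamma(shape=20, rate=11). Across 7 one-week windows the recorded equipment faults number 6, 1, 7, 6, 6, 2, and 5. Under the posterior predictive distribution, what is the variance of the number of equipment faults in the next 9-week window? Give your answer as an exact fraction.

Total count: 6 + 1 + 7 + 6 + 6 + 2 + 5 = 33.
Total exposure: 7 weeks.
The Gamma prior is conjugate for the Poisson rate, so λ | data ~ Gamma(20+33, 11+7) = Gamma(53, 18).
The posterior predictive for a window of length T is Negative Binomial with variance T·α'·(β'+T)/β'² = 9·53·27/324 = 159/4.

159/4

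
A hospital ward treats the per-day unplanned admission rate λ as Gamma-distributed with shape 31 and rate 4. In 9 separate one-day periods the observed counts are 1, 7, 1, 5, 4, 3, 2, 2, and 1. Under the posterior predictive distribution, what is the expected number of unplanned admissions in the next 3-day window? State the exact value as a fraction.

Total count: 1 + 7 + 1 + 5 + 4 + 3 + 2 + 2 + 1 = 26.
Total exposure: 9 days.
Posterior: α' = 31 + 26 = 57, β' = 4 + 9 = 13.
Predictive mean over a 3-day window = T·E[λ|data] = 3·57/13 = 171/13.

171/13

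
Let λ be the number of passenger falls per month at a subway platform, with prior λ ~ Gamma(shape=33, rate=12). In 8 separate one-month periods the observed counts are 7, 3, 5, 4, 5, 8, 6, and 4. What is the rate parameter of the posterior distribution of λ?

Total count: 7 + 3 + 5 + 4 + 5 + 8 + 6 + 4 = 42.
Total exposure: 8 months.
Posterior: α' = 33 + 42 = 75, β' = 12 + 8 = 20.

20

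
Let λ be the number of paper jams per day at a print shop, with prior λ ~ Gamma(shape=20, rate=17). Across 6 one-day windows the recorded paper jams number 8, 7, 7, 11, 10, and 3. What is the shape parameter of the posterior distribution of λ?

Total count: 8 + 7 + 7 + 11 + 10 + 3 = 46.
Total exposure: 6 days.
Conjugate update: add total count to the shape and total exposure to the rate, giving Gamma(66, 23).

66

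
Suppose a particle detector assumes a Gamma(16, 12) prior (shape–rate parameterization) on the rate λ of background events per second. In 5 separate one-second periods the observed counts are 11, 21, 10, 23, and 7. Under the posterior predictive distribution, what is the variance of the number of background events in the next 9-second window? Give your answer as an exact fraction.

Total count: 11 + 21 + 10 + 23 + 7 = 72.
Total exposure: 5 seconds.
Conjugate update: add total count to the shape and total exposure to the rate, giving Gamma(88, 17).
The posterior predictive for a window of length T is Negative Binomial with variance T·α'·(β'+T)/β'² = 9·88·26/289 = 20592/289.

20592/289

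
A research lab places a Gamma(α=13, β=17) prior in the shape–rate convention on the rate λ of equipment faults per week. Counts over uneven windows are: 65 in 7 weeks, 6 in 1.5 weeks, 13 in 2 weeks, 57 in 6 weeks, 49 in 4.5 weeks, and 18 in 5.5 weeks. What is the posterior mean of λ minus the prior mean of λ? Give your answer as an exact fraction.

Total count: 65 + 6 + 13 + 57 + 49 + 18 = 208.
Total exposure: 7 + 1.5 + 2 + 6 + 4.5 + 5.5 = 26.5 weeks.
Conjugate update: add total count to the shape and total exposure to the rate, giving Gamma(221, 87/2).
Posterior mean = 221/(87/2) = 442/87; prior mean = 13/17 = 13/17. Difference = 442/87 − 13/17 = 6383/1479.

6383/1479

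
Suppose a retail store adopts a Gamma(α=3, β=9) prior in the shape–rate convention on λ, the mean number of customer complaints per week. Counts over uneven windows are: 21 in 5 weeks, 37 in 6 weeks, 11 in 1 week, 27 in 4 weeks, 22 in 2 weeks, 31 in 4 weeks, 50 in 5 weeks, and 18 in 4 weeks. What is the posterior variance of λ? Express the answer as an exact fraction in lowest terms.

11/80

Total count: 21 + 37 + 11 + 27 + 22 + 31 + 50 + 18 = 217.
Total exposure: 5 + 6 + 1 + 4 + 2 + 4 + 5 + 4 = 31 weeks.
Posterior: α' = 3 + 217 = 220, β' = 9 + 31 = 40.
Posterior variance = α'/β'² = 220/1600 = 11/80.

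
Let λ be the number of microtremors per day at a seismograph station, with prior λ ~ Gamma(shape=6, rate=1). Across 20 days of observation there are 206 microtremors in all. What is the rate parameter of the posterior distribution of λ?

Total count 206 over total exposure 20 days.
The Gamma prior is conjugate for the Poisson rate, so λ | data ~ Gamma(6+206, 1+20) = Gamma(212, 21).

21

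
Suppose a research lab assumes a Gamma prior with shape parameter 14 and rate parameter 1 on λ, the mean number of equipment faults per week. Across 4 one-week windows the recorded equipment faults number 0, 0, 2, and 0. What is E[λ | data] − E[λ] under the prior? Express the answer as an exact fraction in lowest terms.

-54/5

Total count: 0 + 0 + 2 + 0 = 2.
Total exposure: 4 weeks.
The Gamma prior is conjugate for the Poisson rate, so λ | data ~ Gamma(14+2, 1+4) = Gamma(16, 5).
Posterior mean = 16/5 = 16/5; prior mean = 14/1 = 14. Difference = 16/5 − 14 = -54/5.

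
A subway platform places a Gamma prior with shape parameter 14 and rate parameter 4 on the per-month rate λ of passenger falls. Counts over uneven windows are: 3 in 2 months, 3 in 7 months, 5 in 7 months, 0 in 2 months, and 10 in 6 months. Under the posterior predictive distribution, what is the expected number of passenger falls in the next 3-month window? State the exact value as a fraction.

15/4

Total count: 3 + 3 + 5 + 0 + 10 = 21.
Total exposure: 2 + 7 + 7 + 2 + 6 = 24 months.
The Gamma prior is conjugate for the Poisson rate, so λ | data ~ Gamma(14+21, 4+24) = Gamma(35, 28).
Predictive mean over a 3-month window = T·E[λ|data] = 3·35/28 = 15/4.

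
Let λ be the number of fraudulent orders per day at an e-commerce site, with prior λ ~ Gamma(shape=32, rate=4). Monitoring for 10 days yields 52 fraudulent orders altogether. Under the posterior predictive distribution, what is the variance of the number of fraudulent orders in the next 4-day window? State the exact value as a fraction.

216/7

Total count 52 over total exposure 10 days.
Conjugate update: add total count to the shape and total exposure to the rate, giving Gamma(84, 14).
The posterior predictive for a window of length T is Negative Binomial with variance T·α'·(β'+T)/β'² = 4·84·18/196 = 216/7.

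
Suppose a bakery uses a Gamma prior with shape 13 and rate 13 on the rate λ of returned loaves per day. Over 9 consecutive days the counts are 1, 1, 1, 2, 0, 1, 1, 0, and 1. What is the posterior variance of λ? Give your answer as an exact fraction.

21/484

Total count: 1 + 1 + 1 + 2 + 0 + 1 + 1 + 0 + 1 = 8.
Total exposure: 9 days.
By Gamma–Poisson conjugacy, the posterior is Gamma(α + Σx, β + Σt) = Gamma(13 + 8, 13 + 9) = Gamma(21, 22).
Posterior variance = α'/β'² = 21/484.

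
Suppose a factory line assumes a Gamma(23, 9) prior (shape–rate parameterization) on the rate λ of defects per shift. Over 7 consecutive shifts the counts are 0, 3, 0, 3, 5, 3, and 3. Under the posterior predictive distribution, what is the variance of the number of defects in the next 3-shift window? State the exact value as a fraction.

Total count: 0 + 3 + 0 + 3 + 5 + 3 + 3 = 17.
Total exposure: 7 shifts.
By Gamma–Poisson conjugacy, the posterior is Gamma(α + Σx, β + Σt) = Gamma(23 + 17, 9 + 7) = Gamma(40, 16).
The posterior predictive for a window of length T is Negative Binomial with variance T·α'·(β'+T)/β'² = 3·40·19/256 = 285/32.

285/32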